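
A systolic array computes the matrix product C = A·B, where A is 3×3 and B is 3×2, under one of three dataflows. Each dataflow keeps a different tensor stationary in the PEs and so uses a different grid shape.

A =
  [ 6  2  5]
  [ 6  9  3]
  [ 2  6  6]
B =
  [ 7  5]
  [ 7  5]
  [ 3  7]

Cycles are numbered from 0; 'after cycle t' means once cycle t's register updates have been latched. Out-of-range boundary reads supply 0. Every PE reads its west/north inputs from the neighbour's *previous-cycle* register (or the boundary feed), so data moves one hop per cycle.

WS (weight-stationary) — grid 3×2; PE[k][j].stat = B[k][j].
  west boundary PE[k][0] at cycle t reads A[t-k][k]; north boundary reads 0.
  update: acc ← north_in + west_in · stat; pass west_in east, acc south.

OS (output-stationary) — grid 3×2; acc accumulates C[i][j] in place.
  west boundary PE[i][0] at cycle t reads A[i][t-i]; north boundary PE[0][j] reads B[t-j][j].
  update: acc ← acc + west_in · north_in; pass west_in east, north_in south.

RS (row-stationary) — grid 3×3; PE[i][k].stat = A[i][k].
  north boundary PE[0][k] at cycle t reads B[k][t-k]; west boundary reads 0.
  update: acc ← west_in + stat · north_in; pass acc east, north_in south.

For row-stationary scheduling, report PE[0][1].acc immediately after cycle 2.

RS 3×3: PE[0][1] cycle-by-cycle (with neighbour feeds):
  0: (0,0).acc=42  regs=<42,7>
  0: (0,1).acc=0  regs=<0,0>
  1: (0,0).acc=30  regs=<30,5>
  1: (0,1).acc=56  regs=<56,7>
  2: (0,0).acc=0  regs=<0,0>
  2: (0,1).acc=40  regs=<40,5>

PE[0][1].acc = 40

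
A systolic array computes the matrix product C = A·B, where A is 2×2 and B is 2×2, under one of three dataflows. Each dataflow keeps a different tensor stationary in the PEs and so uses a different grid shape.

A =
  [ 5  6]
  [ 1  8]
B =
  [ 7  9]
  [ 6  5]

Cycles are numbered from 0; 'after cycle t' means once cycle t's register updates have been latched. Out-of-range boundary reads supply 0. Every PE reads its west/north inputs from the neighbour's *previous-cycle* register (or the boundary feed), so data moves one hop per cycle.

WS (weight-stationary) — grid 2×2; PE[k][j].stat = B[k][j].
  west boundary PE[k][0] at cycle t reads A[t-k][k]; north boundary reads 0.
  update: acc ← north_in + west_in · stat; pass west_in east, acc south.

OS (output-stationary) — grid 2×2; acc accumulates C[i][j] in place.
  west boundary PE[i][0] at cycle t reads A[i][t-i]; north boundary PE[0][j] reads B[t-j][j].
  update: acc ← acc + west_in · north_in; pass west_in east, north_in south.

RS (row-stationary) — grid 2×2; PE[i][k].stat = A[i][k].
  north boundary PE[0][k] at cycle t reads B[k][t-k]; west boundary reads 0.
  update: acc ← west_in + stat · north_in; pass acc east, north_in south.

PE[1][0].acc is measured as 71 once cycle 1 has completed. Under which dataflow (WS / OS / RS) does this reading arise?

dataflow = WS

WS (2×2 grid), PE[1][0]:
  after 0 — PE[1][0] acc=0, pass-E 0, pass-S 0
  after 1 — PE[1][0] acc=71, pass-E 6, pass-S 71
OS (2×2 grid), PE[1][0]:
  after 0 — PE[1][0] acc=0, pass-E 0, pass-S 0
  after 1 — PE[1][0] acc=7, pass-E 1, pass-S 7
RS (2×2 grid), PE[1][0]:
  after 0 — PE[1][0] acc=0, pass-E 0, pass-S 0
  after 1 — PE[1][0] acc=7, pass-E 7, pass-S 7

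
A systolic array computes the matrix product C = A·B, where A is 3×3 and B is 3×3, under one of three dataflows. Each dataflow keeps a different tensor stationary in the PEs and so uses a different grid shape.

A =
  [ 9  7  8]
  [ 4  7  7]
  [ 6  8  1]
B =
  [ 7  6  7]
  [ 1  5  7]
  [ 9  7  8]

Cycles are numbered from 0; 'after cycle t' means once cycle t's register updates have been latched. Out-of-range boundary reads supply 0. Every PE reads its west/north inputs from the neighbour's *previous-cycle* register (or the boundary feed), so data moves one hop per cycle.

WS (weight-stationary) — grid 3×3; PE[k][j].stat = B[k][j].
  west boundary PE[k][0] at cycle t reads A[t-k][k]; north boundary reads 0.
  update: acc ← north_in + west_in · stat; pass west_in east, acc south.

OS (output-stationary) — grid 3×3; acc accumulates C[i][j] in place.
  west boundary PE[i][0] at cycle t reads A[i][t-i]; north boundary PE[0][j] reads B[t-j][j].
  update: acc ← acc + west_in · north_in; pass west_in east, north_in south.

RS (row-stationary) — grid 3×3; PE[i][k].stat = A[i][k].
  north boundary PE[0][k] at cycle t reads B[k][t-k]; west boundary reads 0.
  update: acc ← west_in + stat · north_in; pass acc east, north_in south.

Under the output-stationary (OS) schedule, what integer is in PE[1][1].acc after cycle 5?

PE[1][1].acc = 108

OS on a 3×3 grid — tracing PE[1][1] and its feeders:
  cycle 0: PE[0][1] → acc 0, east 0, south 0
  cycle 0: PE[1][0] → acc 0, east 0, south 0
  cycle 0: PE[1][1] → acc 0, east 0, south 0
  cycle 1: PE[0][1] → acc 54, east 9, south 6
  cycle 1: PE[1][0] → acc 28, east 4, south 7
  cycle 1: PE[1][1] → acc 0, east 0, south 0
  cycle 2: PE[0][1] → acc 89, east 7, south 5
  cycle 2: PE[1][0] → acc 35, east 7, south 1
  cycle 2: PE[1][1] → acc 24, east 4, south 6
  cycle 3: PE[0][1] → acc 145, east 8, south 7
  cycle 3: PE[1][0] → acc 98, east 7, south 9
  cycle 3: PE[1][1] → acc 59, east 7, south 5
  cycle 4: PE[0][1] → acc 145, east 0, south 0
  cycle 4: PE[1][0] → acc 98, east 0, south 0
  cycle 4: PE[1][1] → acc 108, east 7, south 7
  cycle 5: PE[0][1] → acc 145, east 0, south 0
  cycle 5: PE[1][0] → acc 98, east 0, south 0
  cycle 5: PE[1][1] → acc 108, east 0, south 0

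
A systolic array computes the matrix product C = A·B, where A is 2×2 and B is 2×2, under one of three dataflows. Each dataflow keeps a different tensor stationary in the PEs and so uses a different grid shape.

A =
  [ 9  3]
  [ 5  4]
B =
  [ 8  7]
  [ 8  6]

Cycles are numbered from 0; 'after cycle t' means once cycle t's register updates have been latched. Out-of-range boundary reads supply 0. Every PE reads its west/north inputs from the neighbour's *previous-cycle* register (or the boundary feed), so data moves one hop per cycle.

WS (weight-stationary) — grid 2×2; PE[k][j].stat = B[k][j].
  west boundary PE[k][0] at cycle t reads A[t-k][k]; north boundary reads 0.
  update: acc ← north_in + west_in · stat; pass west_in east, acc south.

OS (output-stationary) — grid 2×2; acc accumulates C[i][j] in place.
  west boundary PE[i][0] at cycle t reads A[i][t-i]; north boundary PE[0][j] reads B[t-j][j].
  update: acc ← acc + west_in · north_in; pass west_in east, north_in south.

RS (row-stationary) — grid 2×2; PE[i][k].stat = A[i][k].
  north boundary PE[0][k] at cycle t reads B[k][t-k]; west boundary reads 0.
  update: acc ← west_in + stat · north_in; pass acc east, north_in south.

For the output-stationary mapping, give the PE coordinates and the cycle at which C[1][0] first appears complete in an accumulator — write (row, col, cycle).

(row, col, cycle) = (1, 0, 2)

Under OS, C[1][0] lands at PE[1][0]:
  cycle 0: PE[1][0] → acc 0, east 0, south 0
  cycle 1: PE[1][0] → acc 40, east 5, south 8
  cycle 2: PE[1][0] → acc 72, east 4, south 8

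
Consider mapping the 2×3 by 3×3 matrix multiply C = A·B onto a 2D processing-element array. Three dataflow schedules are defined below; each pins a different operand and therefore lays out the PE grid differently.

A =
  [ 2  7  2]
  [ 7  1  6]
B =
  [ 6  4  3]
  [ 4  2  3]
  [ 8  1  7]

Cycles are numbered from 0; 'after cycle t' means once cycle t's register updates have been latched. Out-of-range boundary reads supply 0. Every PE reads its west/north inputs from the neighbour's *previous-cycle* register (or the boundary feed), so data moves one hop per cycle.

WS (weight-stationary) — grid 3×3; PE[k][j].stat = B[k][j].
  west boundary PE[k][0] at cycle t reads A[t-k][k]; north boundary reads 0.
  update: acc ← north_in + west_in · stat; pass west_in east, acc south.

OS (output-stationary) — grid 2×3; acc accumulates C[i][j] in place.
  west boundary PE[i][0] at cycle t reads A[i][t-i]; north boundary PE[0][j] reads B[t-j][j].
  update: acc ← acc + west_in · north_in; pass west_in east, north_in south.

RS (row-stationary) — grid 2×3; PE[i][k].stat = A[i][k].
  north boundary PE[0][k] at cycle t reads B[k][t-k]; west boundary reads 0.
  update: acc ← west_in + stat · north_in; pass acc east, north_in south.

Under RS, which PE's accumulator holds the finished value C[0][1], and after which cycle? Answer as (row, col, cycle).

(row, col, cycle) = (0, 2, 3)

Under RS, C[0][1] lands at PE[0][2]:
  cycle 0: PE[0][2] → acc 0, east 0, south 0
  cycle 1: PE[0][2] → acc 0, east 0, south 0
  cycle 2: PE[0][2] → acc 56, east 56, south 8
  cycle 3: PE[0][2] → acc 24, east 24, south 1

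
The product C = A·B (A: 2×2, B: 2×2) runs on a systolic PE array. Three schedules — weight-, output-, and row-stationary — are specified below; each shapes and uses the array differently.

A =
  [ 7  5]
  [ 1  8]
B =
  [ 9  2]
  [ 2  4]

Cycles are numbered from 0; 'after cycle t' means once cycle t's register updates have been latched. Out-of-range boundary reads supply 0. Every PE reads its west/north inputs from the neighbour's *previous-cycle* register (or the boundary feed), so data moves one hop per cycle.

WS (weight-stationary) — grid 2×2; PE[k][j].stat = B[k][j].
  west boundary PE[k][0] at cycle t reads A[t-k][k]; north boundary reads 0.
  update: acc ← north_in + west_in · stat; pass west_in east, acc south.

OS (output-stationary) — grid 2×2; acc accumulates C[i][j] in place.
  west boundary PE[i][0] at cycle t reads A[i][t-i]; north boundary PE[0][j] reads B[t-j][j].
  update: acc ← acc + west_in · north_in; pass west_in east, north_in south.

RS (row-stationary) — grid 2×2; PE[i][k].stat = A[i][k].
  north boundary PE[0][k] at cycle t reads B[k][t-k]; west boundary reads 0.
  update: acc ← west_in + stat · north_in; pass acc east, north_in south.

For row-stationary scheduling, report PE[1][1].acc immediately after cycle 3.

PE[1][1].acc = 34

RS on a 2×2 grid — tracing PE[1][1] and its feeders:
  cycle 0: PE[0][1] → acc 0, east 0, south 0
  cycle 0: PE[1][0] → acc 0, east 0, south 0
  cycle 0: PE[1][1] → acc 0, east 0, south 0
  cycle 1: PE[0][1] → acc 73, east 73, south 2
  cycle 1: PE[1][0] → acc 9, east 9, south 9
  cycle 1: PE[1][1] → acc 0, east 0, south 0
  cycle 2: PE[0][1] → acc 34, east 34, south 4
  cycle 2: PE[1][0] → acc 2, east 2, south 2
  cycle 2: PE[1][1] → acc 25, east 25, south 2
  cycle 3: PE[0][1] → acc 0, east 0, south 0
  cycle 3: PE[1][0] → acc 0, east 0, south 0
  cycle 3: PE[1][1] → acc 34, east 34, south 4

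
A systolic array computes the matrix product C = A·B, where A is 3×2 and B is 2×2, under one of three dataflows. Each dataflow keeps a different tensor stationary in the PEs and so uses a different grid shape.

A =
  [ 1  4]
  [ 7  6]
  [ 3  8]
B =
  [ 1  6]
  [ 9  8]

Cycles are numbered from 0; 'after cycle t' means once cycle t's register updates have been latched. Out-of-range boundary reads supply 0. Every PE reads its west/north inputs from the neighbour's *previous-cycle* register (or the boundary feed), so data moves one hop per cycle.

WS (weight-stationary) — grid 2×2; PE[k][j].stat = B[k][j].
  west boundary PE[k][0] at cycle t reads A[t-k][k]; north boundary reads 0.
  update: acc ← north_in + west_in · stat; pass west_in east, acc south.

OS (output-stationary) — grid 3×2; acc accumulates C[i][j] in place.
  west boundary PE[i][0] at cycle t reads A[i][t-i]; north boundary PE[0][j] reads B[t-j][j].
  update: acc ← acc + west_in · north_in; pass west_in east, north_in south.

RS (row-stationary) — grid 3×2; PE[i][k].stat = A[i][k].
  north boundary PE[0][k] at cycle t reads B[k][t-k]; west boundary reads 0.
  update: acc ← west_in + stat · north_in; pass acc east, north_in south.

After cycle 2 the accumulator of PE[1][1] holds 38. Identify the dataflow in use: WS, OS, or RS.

WS (2×2 grid), PE[1][1]:
  @0  [1,1]  acc 0  |  →0  ↓0
  @1  [1,1]  acc 0  |  →0  ↓0
  @2  [1,1]  acc 38  |  →4  ↓38
OS (3×2 grid), PE[1][1]:
  @0  [1,1]  acc 0  |  →0  ↓0
  @1  [1,1]  acc 0  |  →0  ↓0
  @2  [1,1]  acc 42  |  →7  ↓6
RS (3×2 grid), PE[1][1]:
  @0  [1,1]  acc 0  |  →0  ↓0
  @1  [1,1]  acc 0  |  →0  ↓0
  @2  [1,1]  acc 61  |  →61  ↓9

dataflow = WS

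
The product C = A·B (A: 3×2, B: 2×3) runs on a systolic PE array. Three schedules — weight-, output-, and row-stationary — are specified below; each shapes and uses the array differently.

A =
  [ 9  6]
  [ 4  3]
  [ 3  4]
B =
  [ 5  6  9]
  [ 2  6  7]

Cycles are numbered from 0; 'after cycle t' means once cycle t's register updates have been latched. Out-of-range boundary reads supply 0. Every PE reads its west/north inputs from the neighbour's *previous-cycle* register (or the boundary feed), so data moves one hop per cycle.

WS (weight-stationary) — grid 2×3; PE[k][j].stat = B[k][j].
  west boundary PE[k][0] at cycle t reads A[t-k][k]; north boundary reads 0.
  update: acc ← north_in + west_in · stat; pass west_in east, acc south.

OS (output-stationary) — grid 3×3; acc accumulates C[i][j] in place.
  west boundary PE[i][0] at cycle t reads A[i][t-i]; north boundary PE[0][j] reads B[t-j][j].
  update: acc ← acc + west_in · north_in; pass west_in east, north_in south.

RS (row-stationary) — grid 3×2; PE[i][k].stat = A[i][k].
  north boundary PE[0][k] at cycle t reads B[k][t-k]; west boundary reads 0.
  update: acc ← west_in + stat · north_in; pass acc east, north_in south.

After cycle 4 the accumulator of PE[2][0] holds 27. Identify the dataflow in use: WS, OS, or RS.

dataflow = RS

WS: PE[2][0] is outside its 2×3 grid.
— OS: 3×3; PE[2][0] trace:
  after 0 — PE[2][0] acc=0, pass-E 0, pass-S 0
  after 1 — PE[2][0] acc=0, pass-E 0, pass-S 0
  after 2 — PE[2][0] acc=15, pass-E 3, pass-S 5
  after 3 — PE[2][0] acc=23, pass-E 4, pass-S 2
  after 4 — PE[2][0] acc=23, pass-E 0, pass-S 0
— RS: 3×2; PE[2][0] trace:
  after 0 — PE[2][0] acc=0, pass-E 0, pass-S 0
  after 1 — PE[2][0] acc=0, pass-E 0, pass-S 0
  after 2 — PE[2][0] acc=15, pass-E 15, pass-S 5
  after 3 — PE[2][0] acc=18, pass-E 18, pass-S 6
  after 4 — PE[2][0] acc=27, pass-E 27, pass-S 9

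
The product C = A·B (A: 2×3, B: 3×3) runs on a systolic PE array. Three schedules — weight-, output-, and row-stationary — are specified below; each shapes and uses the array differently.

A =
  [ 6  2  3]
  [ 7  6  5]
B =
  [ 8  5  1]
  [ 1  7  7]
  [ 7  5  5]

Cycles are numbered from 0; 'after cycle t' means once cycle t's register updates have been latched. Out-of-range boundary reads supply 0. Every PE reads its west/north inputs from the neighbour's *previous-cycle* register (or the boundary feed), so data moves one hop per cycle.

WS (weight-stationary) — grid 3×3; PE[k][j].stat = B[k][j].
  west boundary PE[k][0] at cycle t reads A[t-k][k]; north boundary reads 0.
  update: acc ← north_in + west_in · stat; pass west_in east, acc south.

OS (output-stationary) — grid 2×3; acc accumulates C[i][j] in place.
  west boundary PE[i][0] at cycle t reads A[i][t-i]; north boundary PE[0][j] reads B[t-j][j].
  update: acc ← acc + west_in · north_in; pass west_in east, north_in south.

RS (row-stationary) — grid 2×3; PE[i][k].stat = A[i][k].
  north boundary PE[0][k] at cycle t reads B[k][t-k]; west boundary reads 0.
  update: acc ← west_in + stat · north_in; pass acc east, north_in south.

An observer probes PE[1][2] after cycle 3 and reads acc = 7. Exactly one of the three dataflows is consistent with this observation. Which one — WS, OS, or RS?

dataflow = OS

WS (3×3 grid), PE[1][2]:
  cycle 0: PE[1][2] → acc 0, east 0, south 0
  cycle 1: PE[1][2] → acc 0, east 0, south 0
  cycle 2: PE[1][2] → acc 0, east 0, south 0
  cycle 3: PE[1][2] → acc 20, east 2, south 20
OS (2×3 grid), PE[1][2]:
  cycle 0: PE[1][2] → acc 0, east 0, south 0
  cycle 1: PE[1][2] → acc 0, east 0, south 0
  cycle 2: PE[1][2] → acc 0, east 0, south 0
  cycle 3: PE[1][2] → acc 7, east 7, south 1
RS (2×3 grid), PE[1][2]:
  cycle 0: PE[1][2] → acc 0, east 0, south 0
  cycle 1: PE[1][2] → acc 0, east 0, south 0
  cycle 2: PE[1][2] → acc 0, east 0, south 0
  cycle 3: PE[1][2] → acc 97, east 97, south 7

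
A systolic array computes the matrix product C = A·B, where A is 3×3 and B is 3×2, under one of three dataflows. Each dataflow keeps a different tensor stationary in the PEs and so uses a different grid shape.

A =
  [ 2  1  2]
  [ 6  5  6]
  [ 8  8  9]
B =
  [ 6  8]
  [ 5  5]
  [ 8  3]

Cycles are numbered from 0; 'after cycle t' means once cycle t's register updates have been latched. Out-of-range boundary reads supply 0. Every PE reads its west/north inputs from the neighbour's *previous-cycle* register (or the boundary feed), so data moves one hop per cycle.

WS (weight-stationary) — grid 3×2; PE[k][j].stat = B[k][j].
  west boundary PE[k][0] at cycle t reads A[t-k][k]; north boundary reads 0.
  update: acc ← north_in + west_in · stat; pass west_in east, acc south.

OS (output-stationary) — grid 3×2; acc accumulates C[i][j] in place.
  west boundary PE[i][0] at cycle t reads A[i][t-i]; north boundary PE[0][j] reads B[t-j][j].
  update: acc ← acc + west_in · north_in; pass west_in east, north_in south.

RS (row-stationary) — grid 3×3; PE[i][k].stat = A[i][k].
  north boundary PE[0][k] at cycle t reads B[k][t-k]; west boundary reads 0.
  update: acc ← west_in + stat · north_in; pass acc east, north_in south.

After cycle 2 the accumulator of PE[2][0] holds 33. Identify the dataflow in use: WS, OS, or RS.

dataflow = WS

WS [3×2] PE[2][0] across cycles:
  cycle 0: PE[2][0] → acc 0, east 0, south 0
  cycle 1: PE[2][0] → acc 0, east 0, south 0
  cycle 2: PE[2][0] → acc 33, east 2, south 33
OS [3×2] PE[2][0] across cycles:
  cycle 0: PE[2][0] → acc 0, east 0, south 0
  cycle 1: PE[2][0] → acc 0, east 0, south 0
  cycle 2: PE[2][0] → acc 48, east 8, south 6
RS [3×3] PE[2][0] across cycles:
  cycle 0: PE[2][0] → acc 0, east 0, south 0
  cycle 1: PE[2][0] → acc 0, east 0, south 0
  cycle 2: PE[2][0] → acc 48, east 48, south 6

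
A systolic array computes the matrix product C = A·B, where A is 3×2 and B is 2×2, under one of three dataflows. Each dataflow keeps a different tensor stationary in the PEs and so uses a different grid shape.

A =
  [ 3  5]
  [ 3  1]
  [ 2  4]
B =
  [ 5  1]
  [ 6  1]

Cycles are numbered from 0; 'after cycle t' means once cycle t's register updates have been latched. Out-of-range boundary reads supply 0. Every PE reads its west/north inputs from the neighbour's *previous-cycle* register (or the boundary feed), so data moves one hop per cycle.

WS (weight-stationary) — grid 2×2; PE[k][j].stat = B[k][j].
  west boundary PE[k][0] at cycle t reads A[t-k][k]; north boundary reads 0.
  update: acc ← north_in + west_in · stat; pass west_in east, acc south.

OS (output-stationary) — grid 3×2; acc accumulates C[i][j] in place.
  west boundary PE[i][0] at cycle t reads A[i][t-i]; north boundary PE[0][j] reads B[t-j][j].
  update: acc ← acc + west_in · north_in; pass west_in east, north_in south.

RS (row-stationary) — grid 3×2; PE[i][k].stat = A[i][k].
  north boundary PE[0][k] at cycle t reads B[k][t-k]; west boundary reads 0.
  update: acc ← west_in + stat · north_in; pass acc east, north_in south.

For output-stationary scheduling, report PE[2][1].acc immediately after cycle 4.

OS (3×2). Following PE[2][1] plus its west/north inputs:
  c0 r1c1: 0 / 0 / 0
  c0 r2c0: 0 / 0 / 0
  c0 r2c1: 0 / 0 / 0
  c1 r1c1: 0 / 0 / 0
  c1 r2c0: 0 / 0 / 0
  c1 r2c1: 0 / 0 / 0
  c2 r1c1: 3 / 3 / 1
  c2 r2c0: 10 / 2 / 5
  c2 r2c1: 0 / 0 / 0
  c3 r1c1: 4 / 1 / 1
  c3 r2c0: 34 / 4 / 6
  c3 r2c1: 2 / 2 / 1
  c4 r1c1: 4 / 0 / 0
  c4 r2c0: 34 / 0 / 0
  c4 r2c1: 6 / 4 / 1

PE[2][1].acc = 6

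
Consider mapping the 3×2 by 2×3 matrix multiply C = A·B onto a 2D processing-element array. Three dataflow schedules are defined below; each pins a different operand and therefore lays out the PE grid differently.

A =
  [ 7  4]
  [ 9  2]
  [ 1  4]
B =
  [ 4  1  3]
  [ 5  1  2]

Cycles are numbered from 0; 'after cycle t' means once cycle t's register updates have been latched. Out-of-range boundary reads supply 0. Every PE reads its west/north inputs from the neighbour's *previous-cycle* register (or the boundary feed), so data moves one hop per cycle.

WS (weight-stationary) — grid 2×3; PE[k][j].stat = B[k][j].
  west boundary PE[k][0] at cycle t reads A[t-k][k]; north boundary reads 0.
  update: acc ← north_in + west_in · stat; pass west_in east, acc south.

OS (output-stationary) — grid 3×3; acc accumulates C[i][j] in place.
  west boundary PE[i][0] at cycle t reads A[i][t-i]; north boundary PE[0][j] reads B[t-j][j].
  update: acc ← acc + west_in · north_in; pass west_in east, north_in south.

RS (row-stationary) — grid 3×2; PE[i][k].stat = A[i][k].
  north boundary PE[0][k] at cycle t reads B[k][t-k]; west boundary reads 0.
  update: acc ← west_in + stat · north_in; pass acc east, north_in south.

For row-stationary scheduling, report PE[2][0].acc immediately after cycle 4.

RS 3×2: PE[2][0] cycle-by-cycle (with neighbour feeds):
  t=0 PE[1][0]: acc=0 h=0 v=0
  t=0 PE[2][0]: acc=0 h=0 v=0
  t=1 PE[1][0]: acc=36 h=36 v=4
  t=1 PE[2][0]: acc=0 h=0 v=0
  t=2 PE[1][0]: acc=9 h=9 v=1
  t=2 PE[2][0]: acc=4 h=4 v=4
  t=3 PE[1][0]: acc=27 h=27 v=3
  t=3 PE[2][0]: acc=1 h=1 v=1
  t=4 PE[1][0]: acc=0 h=0 v=0
  t=4 PE[2][0]: acc=3 h=3 v=3

PE[2][0].acc = 3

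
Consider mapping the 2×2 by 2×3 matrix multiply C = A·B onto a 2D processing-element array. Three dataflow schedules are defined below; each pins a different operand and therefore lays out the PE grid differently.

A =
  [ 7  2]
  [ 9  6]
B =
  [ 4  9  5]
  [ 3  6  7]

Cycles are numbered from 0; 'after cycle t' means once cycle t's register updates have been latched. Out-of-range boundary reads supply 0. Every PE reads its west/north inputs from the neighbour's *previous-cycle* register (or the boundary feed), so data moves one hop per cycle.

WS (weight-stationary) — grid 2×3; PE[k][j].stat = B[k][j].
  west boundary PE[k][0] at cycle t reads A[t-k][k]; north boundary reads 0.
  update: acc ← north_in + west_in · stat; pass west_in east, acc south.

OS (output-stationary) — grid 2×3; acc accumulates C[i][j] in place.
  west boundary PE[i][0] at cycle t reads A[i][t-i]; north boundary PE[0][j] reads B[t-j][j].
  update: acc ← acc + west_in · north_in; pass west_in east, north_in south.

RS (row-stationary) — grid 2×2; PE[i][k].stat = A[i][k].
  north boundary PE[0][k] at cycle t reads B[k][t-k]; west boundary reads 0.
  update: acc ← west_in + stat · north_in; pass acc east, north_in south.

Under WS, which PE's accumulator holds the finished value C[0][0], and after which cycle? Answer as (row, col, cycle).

(row, col, cycle) = (1, 0, 1)

WS — PE[1][0] is where C[0][0] collects:
  0: (1,0).acc=0  regs=<0,0>
  1: (1,0).acc=34  regs=<2,34>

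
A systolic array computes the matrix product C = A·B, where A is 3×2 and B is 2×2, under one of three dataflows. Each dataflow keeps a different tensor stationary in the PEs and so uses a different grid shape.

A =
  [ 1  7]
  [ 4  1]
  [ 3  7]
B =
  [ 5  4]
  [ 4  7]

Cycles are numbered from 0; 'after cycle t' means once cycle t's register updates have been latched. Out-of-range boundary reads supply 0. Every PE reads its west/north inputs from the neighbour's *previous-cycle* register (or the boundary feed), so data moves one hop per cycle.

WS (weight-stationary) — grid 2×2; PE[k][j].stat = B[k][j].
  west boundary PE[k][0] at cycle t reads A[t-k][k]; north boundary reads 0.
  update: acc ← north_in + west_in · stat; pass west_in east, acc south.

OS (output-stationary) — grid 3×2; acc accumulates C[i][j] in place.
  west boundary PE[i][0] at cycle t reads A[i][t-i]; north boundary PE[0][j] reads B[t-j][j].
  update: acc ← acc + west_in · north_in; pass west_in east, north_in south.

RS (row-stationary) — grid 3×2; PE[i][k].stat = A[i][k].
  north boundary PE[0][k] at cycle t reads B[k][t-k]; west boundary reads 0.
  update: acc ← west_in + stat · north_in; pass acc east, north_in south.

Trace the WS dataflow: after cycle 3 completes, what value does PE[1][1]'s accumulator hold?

PE[1][1].acc = 23

WS on a 2×2 grid — tracing PE[1][1] and its feeders:
  @0  [0,1]  acc 0  |  →0  ↓0
  @0  [1,0]  acc 0  |  →0  ↓0
  @0  [1,1]  acc 0  |  →0  ↓0
  @1  [0,1]  acc 4  |  →1  ↓4
  @1  [1,0]  acc 33  |  →7  ↓33
  @1  [1,1]  acc 0  |  →0  ↓0
  @2  [0,1]  acc 16  |  →4  ↓16
  @2  [1,0]  acc 24  |  →1  ↓24
  @2  [1,1]  acc 53  |  →7  ↓53
  @3  [0,1]  acc 12  |  →3  ↓12
  @3  [1,0]  acc 43  |  →7  ↓43
  @3  [1,1]  acc 23  |  →1  ↓23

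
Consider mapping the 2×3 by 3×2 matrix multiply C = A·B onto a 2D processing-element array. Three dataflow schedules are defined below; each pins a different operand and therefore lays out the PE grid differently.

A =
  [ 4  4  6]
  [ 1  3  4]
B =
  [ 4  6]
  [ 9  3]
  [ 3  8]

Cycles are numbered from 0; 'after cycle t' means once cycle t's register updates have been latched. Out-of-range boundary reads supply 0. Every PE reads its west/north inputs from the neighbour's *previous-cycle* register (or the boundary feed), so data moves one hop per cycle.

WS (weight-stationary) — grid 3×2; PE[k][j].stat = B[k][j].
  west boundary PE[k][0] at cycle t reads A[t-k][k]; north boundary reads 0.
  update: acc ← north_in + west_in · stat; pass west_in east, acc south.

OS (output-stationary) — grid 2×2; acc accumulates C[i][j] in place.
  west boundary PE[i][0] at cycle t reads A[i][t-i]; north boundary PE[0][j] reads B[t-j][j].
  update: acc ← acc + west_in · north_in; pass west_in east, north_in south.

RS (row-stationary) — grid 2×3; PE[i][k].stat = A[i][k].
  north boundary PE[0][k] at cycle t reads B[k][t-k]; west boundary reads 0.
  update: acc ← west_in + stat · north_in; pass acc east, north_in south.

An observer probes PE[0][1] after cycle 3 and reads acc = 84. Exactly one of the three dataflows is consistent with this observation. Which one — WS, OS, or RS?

— WS: 3×2; PE[0][1] trace:
  c0 r0c1: 0 / 0 / 0
  c1 r0c1: 24 / 4 / 24
  c2 r0c1: 6 / 1 / 6
  c3 r0c1: 0 / 0 / 0
— OS: 2×2; PE[0][1] trace:
  c0 r0c1: 0 / 0 / 0
  c1 r0c1: 24 / 4 / 6
  c2 r0c1: 36 / 4 / 3
  c3 r0c1: 84 / 6 / 8
— RS: 2×3; PE[0][1] trace:
  c0 r0c1: 0 / 0 / 0
  c1 r0c1: 52 / 52 / 9
  c2 r0c1: 36 / 36 / 3
  c3 r0c1: 0 / 0 / 0

dataflow = OS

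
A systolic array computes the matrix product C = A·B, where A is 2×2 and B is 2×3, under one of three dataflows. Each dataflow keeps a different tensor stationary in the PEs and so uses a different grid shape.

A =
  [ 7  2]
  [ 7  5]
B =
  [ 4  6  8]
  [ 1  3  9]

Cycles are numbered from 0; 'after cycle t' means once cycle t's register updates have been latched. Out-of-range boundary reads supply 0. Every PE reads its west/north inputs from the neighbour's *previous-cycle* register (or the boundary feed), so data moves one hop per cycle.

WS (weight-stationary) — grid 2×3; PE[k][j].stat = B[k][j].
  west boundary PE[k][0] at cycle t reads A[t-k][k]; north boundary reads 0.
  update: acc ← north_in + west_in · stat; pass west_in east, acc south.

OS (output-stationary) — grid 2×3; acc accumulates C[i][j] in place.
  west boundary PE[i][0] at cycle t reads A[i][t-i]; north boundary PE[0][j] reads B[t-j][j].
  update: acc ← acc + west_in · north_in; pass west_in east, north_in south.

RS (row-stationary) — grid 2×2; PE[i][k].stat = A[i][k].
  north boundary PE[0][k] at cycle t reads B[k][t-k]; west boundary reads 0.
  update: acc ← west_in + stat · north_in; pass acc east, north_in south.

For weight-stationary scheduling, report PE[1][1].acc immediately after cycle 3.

WS (2×3). Following PE[1][1] plus its west/north inputs:
  cycle 0: PE[0][1] → acc 0, east 0, south 0
  cycle 0: PE[1][0] → acc 0, east 0, south 0
  cycle 0: PE[1][1] → acc 0, east 0, south 0
  cycle 1: PE[0][1] → acc 42, east 7, south 42
  cycle 1: PE[1][0] → acc 30, east 2, south 30
  cycle 1: PE[1][1] → acc 0, east 0, south 0
  cycle 2: PE[0][1] → acc 42, east 7, south 42
  cycle 2: PE[1][0] → acc 33, east 5, south 33
  cycle 2: PE[1][1] → acc 48, east 2, south 48
  cycle 3: PE[0][1] → acc 0, east 0, south 0
  cycle 3: PE[1][0] → acc 0, east 0, south 0
  cycle 3: PE[1][1] → acc 57, east 5, south 57

PE[1][1].acc = 57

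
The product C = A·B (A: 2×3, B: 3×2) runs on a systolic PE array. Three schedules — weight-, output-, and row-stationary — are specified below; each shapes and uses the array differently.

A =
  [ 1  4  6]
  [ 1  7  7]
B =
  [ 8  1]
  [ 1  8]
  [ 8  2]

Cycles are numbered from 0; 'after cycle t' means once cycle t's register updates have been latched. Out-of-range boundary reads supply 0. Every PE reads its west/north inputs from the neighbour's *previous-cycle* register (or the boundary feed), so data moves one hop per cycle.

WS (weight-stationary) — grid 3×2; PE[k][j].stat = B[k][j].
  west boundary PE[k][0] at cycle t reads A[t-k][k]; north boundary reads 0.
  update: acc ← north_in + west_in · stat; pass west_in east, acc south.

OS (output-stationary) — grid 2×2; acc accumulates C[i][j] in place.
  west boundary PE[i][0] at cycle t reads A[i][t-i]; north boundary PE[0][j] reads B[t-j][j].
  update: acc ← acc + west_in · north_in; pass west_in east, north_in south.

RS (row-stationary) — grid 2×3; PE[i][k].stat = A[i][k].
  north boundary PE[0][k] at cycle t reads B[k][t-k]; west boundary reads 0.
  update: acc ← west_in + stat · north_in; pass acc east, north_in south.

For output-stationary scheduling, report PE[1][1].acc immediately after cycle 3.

PE[1][1].acc = 57

OS on a 2×2 grid — tracing PE[1][1] and its feeders:
  t=0 PE[0][1]: acc=0 h=0 v=0
  t=0 PE[1][0]: acc=0 h=0 v=0
  t=0 PE[1][1]: acc=0 h=0 v=0
  t=1 PE[0][1]: acc=1 h=1 v=1
  t=1 PE[1][0]: acc=8 h=1 v=8
  t=1 PE[1][1]: acc=0 h=0 v=0
  t=2 PE[0][1]: acc=33 h=4 v=8
  t=2 PE[1][0]: acc=15 h=7 v=1
  t=2 PE[1][1]: acc=1 h=1 v=1
  t=3 PE[0][1]: acc=45 h=6 v=2
  t=3 PE[1][0]: acc=71 h=7 v=8
  t=3 PE[1][1]: acc=57 h=7 v=8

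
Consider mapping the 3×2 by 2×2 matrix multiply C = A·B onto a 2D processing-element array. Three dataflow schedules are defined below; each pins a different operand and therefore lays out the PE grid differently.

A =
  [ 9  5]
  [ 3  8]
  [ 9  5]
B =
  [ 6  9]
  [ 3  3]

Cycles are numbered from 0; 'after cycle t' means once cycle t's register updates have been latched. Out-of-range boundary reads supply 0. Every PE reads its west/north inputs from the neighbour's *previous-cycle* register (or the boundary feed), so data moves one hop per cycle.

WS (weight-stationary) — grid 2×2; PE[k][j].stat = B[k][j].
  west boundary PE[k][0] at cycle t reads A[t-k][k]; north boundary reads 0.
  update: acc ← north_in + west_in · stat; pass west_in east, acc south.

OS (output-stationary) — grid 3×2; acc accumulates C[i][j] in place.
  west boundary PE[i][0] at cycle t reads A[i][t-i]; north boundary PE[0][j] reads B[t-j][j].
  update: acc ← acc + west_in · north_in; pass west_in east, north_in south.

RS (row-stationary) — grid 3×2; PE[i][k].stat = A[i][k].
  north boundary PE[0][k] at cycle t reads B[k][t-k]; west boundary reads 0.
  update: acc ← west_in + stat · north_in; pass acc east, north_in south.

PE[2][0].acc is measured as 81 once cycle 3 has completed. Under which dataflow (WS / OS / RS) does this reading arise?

— WS: 2×2 array has no PE[2][0].
OS (3×2 grid), PE[2][0]:
  0: (2,0).acc=0  regs=<0,0>
  1: (2,0).acc=0  regs=<0,0>
  2: (2,0).acc=54  regs=<9,6>
  3: (2,0).acc=69  regs=<5,3>
RS (3×2 grid), PE[2][0]:
  0: (2,0).acc=0  regs=<0,0>
  1: (2,0).acc=0  regs=<0,0>
  2: (2,0).acc=54  regs=<54,6>
  3: (2,0).acc=81  regs=<81,9>

dataflow = RS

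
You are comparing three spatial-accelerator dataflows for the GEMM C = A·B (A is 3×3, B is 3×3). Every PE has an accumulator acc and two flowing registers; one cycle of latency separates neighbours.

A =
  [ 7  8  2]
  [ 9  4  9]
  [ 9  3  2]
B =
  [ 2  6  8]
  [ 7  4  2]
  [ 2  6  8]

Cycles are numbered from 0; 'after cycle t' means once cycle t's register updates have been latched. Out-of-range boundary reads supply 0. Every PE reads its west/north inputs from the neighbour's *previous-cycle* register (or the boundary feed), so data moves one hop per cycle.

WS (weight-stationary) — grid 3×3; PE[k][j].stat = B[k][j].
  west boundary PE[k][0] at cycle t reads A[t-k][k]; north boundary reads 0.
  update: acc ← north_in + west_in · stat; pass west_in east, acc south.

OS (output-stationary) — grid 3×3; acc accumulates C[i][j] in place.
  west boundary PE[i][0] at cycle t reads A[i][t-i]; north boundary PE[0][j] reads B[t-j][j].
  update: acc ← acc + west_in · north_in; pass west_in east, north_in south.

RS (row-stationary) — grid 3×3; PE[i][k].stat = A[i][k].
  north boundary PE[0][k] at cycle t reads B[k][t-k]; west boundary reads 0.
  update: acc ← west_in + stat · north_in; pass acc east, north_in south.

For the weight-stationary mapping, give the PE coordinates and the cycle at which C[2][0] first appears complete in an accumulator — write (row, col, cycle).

(row, col, cycle) = (2, 0, 4)

WS — PE[2][0] is where C[2][0] collects:
  cycle 0: PE[2][0] → acc 0, east 0, south 0
  cycle 1: PE[2][0] → acc 0, east 0, south 0
  cycle 2: PE[2][0] → acc 74, east 2, south 74
  cycle 3: PE[2][0] → acc 64, east 9, south 64
  cycle 4: PE[2][0] → acc 43, east 2, south 43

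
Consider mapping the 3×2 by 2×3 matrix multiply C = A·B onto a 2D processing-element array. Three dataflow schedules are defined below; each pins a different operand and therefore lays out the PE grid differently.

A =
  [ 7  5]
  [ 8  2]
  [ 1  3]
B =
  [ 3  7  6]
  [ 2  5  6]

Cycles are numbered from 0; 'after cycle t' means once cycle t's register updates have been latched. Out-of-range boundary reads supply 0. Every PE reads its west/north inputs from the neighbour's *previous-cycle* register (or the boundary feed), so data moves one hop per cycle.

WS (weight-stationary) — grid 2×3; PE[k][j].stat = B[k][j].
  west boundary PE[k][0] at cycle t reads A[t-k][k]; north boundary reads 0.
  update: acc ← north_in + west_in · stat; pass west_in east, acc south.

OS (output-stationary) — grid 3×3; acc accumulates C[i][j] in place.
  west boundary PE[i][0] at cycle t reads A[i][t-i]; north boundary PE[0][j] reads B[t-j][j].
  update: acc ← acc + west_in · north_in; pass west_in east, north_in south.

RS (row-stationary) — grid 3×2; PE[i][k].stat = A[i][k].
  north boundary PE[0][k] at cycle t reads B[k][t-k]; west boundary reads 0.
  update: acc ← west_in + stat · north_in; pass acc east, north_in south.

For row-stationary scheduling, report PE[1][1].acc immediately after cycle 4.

PE[1][1].acc = 60

RS 3×2: PE[1][1] cycle-by-cycle (with neighbour feeds):
  cycle 0: PE[0][1] → acc 0, east 0, south 0
  cycle 0: PE[1][0] → acc 0, east 0, south 0
  cycle 0: PE[1][1] → acc 0, east 0, south 0
  cycle 1: PE[0][1] → acc 31, east 31, south 2
  cycle 1: PE[1][0] → acc 24, east 24, south 3
  cycle 1: PE[1][1] → acc 0, east 0, south 0
  cycle 2: PE[0][1] → acc 74, east 74, south 5
  cycle 2: PE[1][0] → acc 56, east 56, south 7
  cycle 2: PE[1][1] → acc 28, east 28, south 2
  cycle 3: PE[0][1] → acc 72, east 72, south 6
  cycle 3: PE[1][0] → acc 48, east 48, south 6
  cycle 3: PE[1][1] → acc 66, east 66, south 5
  cycle 4: PE[0][1] → acc 0, east 0, south 0
  cycle 4: PE[1][0] → acc 0, east 0, south 0
  cycle 4: PE[1][1] → acc 60, east 60, south 6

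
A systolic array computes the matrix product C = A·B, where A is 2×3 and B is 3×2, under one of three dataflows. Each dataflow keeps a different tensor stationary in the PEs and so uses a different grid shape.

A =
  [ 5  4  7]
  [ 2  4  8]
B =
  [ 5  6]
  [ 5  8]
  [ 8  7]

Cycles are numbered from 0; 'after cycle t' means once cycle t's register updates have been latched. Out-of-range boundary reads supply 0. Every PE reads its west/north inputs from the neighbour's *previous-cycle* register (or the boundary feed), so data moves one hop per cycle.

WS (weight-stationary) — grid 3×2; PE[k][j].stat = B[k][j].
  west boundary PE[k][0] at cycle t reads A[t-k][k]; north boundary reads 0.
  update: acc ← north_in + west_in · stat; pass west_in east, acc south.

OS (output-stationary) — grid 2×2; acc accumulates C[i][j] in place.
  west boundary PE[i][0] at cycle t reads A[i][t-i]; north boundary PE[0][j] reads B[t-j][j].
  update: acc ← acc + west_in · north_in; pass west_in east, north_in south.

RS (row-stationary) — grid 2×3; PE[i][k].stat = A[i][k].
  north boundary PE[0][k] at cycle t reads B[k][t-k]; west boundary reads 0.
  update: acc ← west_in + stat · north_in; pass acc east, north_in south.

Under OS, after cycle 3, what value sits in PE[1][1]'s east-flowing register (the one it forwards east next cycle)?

OS 2×2: PE[1][1] cycle-by-cycle (with neighbour feeds):
  0: (0,1).acc=0  regs=<0,0>
  0: (1,0).acc=0  regs=<0,0>
  0: (1,1).acc=0  regs=<0,0>
  1: (0,1).acc=30  regs=<5,6>
  1: (1,0).acc=10  regs=<2,5>
  1: (1,1).acc=0  regs=<0,0>
  2: (0,1).acc=62  regs=<4,8>
  2: (1,0).acc=30  regs=<4,5>
  2: (1,1).acc=12  regs=<2,6>
  3: (0,1).acc=111  regs=<7,7>
  3: (1,0).acc=94  regs=<8,8>
  3: (1,1).acc=44  regs=<4,8>

register = 4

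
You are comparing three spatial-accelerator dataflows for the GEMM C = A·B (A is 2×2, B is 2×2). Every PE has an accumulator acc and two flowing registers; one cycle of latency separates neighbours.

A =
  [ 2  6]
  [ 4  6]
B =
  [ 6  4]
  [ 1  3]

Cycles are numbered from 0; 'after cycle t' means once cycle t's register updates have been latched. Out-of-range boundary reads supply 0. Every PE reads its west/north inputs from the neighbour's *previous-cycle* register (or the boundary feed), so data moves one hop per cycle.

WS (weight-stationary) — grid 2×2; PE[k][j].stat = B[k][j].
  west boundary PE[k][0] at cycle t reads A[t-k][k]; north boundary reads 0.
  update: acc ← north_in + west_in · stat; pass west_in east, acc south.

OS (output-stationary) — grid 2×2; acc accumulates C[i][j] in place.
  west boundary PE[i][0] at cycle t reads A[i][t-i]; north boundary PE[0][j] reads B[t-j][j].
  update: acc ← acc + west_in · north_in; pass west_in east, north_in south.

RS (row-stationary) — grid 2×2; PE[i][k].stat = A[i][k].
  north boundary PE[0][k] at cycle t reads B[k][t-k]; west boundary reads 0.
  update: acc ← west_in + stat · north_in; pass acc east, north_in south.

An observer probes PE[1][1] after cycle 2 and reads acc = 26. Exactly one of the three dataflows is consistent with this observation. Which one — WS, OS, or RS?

Under WS (2×2), PE[1][1]:
  c0 r1c1: 0 / 0 / 0
  c1 r1c1: 0 / 0 / 0
  c2 r1c1: 26 / 6 / 26
Under OS (2×2), PE[1][1]:
  c0 r1c1: 0 / 0 / 0
  c1 r1c1: 0 / 0 / 0
  c2 r1c1: 16 / 4 / 4
Under RS (2×2), PE[1][1]:
  c0 r1c1: 0 / 0 / 0
  c1 r1c1: 0 / 0 / 0
  c2 r1c1: 30 / 30 / 1

dataflow = WS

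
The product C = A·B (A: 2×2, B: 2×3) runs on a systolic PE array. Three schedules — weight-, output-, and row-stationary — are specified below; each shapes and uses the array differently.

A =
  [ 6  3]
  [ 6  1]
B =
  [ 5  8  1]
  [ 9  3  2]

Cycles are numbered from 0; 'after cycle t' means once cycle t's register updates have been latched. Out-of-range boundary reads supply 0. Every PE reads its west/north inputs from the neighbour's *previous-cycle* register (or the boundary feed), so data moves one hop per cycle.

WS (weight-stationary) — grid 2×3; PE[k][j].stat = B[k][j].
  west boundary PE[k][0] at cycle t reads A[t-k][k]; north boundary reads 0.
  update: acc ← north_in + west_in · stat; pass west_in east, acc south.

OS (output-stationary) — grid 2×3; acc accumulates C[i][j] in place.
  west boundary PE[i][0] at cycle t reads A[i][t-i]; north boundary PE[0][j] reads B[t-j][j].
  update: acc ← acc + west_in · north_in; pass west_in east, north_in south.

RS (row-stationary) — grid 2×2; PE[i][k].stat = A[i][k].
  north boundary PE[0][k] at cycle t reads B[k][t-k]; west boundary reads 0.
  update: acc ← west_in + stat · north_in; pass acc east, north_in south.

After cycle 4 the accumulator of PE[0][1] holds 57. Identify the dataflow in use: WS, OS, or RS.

dataflow = OS

WS (2×3 grid), PE[0][1]:
  @0  [0,1]  acc 0  |  →0  ↓0
  @1  [0,1]  acc 48  |  →6  ↓48
  @2  [0,1]  acc 48  |  →6  ↓48
  @3  [0,1]  acc 0  |  →0  ↓0
  @4  [0,1]  acc 0  |  →0  ↓0
OS (2×3 grid), PE[0][1]:
  @0  [0,1]  acc 0  |  →0  ↓0
  @1  [0,1]  acc 48  |  →6  ↓8
  @2  [0,1]  acc 57  |  →3  ↓3
  @3  [0,1]  acc 57  |  →0  ↓0
  @4  [0,1]  acc 57  |  →0  ↓0
RS (2×2 grid), PE[0][1]:
  @0  [0,1]  acc 0  |  →0  ↓0
  @1  [0,1]  acc 57  |  →57  ↓9
  @2  [0,1]  acc 57  |  →57  ↓3
  @3  [0,1]  acc 12  |  →12  ↓2
  @4  [0,1]  acc 0  |  →0  ↓0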